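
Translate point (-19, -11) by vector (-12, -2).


Translation: (x+dx, y+dy) = (-19+-12, -11+-2) = (-31, -13)

(-31, -13)


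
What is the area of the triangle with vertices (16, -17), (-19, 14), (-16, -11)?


Area = |x1(y2-y3) + x2(y3-y1) + x3(y1-y2)| / 2
= |16*(14--11) + -19*(-11--17) + -16*(-17-14)| / 2
= 391

391


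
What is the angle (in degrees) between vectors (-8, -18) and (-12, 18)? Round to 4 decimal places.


dot = -8*-12 + -18*18 = -228
|u| = 19.6977, |v| = 21.6333
cos(angle) = -0.5351
angle = 122.3474 degrees

122.3474 degrees


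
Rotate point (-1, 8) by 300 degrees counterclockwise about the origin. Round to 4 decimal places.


x' = -1*cos(300) - 8*sin(300) = 6.4282
y' = -1*sin(300) + 8*cos(300) = 4.866

(6.4282, 4.866)


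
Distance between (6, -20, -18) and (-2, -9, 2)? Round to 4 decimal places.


d = sqrt((-2-6)^2 + (-9--20)^2 + (2--18)^2) = 24.1868

24.1868


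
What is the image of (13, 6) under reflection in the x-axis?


Reflection across x-axis: (x, y) -> (x, -y)
(13, 6) -> (13, -6)

(13, -6)


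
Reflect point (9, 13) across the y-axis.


Reflection across y-axis: (x, y) -> (-x, y)
(9, 13) -> (-9, 13)

(-9, 13)


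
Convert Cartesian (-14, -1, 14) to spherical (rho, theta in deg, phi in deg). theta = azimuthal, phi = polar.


rho = sqrt((-14)^2 + (-1)^2 + 14^2) = 19.8242
theta = atan2(-1, -14) = 184.0856 deg
phi = acos(14/19.8242) = 45.0729 deg

rho = 19.8242, theta = 184.0856 deg, phi = 45.0729 deg


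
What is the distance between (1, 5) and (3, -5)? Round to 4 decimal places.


d = sqrt((3-1)^2 + (-5-5)^2) = 10.198

10.198


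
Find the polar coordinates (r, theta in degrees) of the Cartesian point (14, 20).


r = sqrt(14^2 + 20^2) = 24.4131
theta = atan2(20, 14) = 55.008 degrees

r = 24.4131, theta = 55.008 degrees


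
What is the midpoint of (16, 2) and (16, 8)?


Midpoint = ((16+16)/2, (2+8)/2) = (16, 5)

(16, 5)


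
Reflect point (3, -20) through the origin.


Reflection through origin: (x, y) -> (-x, -y)
(3, -20) -> (-3, 20)

(-3, 20)


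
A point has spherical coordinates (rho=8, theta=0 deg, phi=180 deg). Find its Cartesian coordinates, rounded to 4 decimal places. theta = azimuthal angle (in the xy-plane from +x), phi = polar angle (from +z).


x = 8 * sin(180) * cos(0) = 0
y = 8 * sin(180) * sin(0) = 0
z = 8 * cos(180) = -8

(0, 0, -8)


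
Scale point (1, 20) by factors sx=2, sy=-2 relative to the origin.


Scaling: (x*sx, y*sy) = (1*2, 20*-2) = (2, -40)

(2, -40)


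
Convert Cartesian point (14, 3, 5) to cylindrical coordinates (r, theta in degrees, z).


r = sqrt(14^2 + 3^2) = 14.3178
theta = atan2(3, 14) = 12.0948 deg
z = 5

r = 14.3178, theta = 12.0948 deg, z = 5


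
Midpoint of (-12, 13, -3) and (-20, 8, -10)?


Midpoint = ((-12+-20)/2, (13+8)/2, (-3+-10)/2) = (-16, 10.5, -6.5)

(-16, 10.5, -6.5)


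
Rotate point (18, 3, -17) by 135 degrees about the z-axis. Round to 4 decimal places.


x' = 18*cos(135) - 3*sin(135) = -14.8492
y' = 18*sin(135) + 3*cos(135) = 10.6066
z' = -17

(-14.8492, 10.6066, -17)


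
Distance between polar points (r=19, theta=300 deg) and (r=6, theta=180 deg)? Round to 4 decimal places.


d = sqrt(r1^2 + r2^2 - 2*r1*r2*cos(t2-t1))
d = sqrt(19^2 + 6^2 - 2*19*6*cos(180-300)) = 22.6053

22.6053


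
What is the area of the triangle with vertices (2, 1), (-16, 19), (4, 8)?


Area = |x1(y2-y3) + x2(y3-y1) + x3(y1-y2)| / 2
= |2*(19-8) + -16*(8-1) + 4*(1-19)| / 2
= 81

81


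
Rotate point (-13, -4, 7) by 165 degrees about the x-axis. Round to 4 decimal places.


x' = -13
y' = -4*cos(165) - 7*sin(165) = 2.052
z' = -4*sin(165) + 7*cos(165) = -7.7968

(-13, 2.052, -7.7968)


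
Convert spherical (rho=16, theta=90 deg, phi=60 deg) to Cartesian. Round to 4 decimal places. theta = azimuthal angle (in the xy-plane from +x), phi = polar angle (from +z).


x = 16 * sin(60) * cos(90) = 0
y = 16 * sin(60) * sin(90) = 13.8564
z = 16 * cos(60) = 8

(0, 13.8564, 8)


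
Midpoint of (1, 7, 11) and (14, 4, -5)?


Midpoint = ((1+14)/2, (7+4)/2, (11+-5)/2) = (7.5, 5.5, 3)

(7.5, 5.5, 3)


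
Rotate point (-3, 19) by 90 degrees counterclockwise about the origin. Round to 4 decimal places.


x' = -3*cos(90) - 19*sin(90) = -19
y' = -3*sin(90) + 19*cos(90) = -3

(-19, -3)


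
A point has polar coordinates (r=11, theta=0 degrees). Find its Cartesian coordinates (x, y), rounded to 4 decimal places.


x = 11 * cos(0) = 11
y = 11 * sin(0) = 0

(11, 0)


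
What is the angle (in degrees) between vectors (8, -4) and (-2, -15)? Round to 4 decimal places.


dot = 8*-2 + -4*-15 = 44
|u| = 8.9443, |v| = 15.1327
cos(angle) = 0.3251
angle = 71.0296 degrees

71.0296 degrees


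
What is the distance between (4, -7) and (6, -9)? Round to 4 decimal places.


d = sqrt((6-4)^2 + (-9--7)^2) = 2.8284

2.8284


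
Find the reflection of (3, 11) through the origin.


Reflection through origin: (x, y) -> (-x, -y)
(3, 11) -> (-3, -11)

(-3, -11)


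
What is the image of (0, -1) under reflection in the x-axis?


Reflection across x-axis: (x, y) -> (x, -y)
(0, -1) -> (0, 1)

(0, 1)


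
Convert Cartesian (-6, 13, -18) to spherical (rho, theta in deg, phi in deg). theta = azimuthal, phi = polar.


rho = sqrt((-6)^2 + 13^2 + (-18)^2) = 23
theta = atan2(13, -6) = 114.7751 deg
phi = acos(-18/23) = 141.5 deg

rho = 23, theta = 114.7751 deg, phi = 141.5 deg


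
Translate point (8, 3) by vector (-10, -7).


Translation: (x+dx, y+dy) = (8+-10, 3+-7) = (-2, -4)

(-2, -4)


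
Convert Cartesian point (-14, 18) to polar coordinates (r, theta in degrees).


r = sqrt((-14)^2 + 18^2) = 22.8035
theta = atan2(18, -14) = 127.875 degrees

r = 22.8035, theta = 127.875 degrees


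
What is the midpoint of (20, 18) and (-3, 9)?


Midpoint = ((20+-3)/2, (18+9)/2) = (8.5, 13.5)

(8.5, 13.5)


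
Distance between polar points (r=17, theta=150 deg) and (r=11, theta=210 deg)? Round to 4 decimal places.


d = sqrt(r1^2 + r2^2 - 2*r1*r2*cos(t2-t1))
d = sqrt(17^2 + 11^2 - 2*17*11*cos(210-150)) = 14.9332

14.9332


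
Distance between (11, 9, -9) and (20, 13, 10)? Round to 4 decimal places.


d = sqrt((20-11)^2 + (13-9)^2 + (10--9)^2) = 21.4009

21.4009


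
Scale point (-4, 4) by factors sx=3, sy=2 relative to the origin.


Scaling: (x*sx, y*sy) = (-4*3, 4*2) = (-12, 8)

(-12, 8)


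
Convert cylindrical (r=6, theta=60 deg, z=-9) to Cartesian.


x = 6 * cos(60) = 3
y = 6 * sin(60) = 5.1962
z = -9

(3, 5.1962, -9)


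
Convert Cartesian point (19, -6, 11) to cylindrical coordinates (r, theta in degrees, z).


r = sqrt(19^2 + (-6)^2) = 19.9249
theta = atan2(-6, 19) = 342.4744 deg
z = 11

r = 19.9249, theta = 342.4744 deg, z = 11


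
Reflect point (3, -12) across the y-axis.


Reflection across y-axis: (x, y) -> (-x, y)
(3, -12) -> (-3, -12)

(-3, -12)


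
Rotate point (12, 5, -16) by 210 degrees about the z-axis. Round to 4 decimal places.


x' = 12*cos(210) - 5*sin(210) = -7.8923
y' = 12*sin(210) + 5*cos(210) = -10.3301
z' = -16

(-7.8923, -10.3301, -16)


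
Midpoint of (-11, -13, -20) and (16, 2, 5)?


Midpoint = ((-11+16)/2, (-13+2)/2, (-20+5)/2) = (2.5, -5.5, -7.5)

(2.5, -5.5, -7.5)


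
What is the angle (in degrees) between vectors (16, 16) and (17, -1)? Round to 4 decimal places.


dot = 16*17 + 16*-1 = 256
|u| = 22.6274, |v| = 17.0294
cos(angle) = 0.6644
angle = 48.3665 degrees

48.3665 degrees


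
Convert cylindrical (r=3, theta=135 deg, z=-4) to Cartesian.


x = 3 * cos(135) = -2.1213
y = 3 * sin(135) = 2.1213
z = -4

(-2.1213, 2.1213, -4)


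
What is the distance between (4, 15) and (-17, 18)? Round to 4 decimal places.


d = sqrt((-17-4)^2 + (18-15)^2) = 21.2132

21.2132


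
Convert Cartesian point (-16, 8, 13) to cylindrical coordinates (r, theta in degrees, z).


r = sqrt((-16)^2 + 8^2) = 17.8885
theta = atan2(8, -16) = 153.4349 deg
z = 13

r = 17.8885, theta = 153.4349 deg, z = 13


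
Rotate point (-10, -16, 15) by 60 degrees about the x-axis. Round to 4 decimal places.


x' = -10
y' = -16*cos(60) - 15*sin(60) = -20.9904
z' = -16*sin(60) + 15*cos(60) = -6.3564

(-10, -20.9904, -6.3564)


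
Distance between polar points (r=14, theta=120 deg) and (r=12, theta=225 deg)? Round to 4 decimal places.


d = sqrt(r1^2 + r2^2 - 2*r1*r2*cos(t2-t1))
d = sqrt(14^2 + 12^2 - 2*14*12*cos(225-120)) = 20.6631

20.6631


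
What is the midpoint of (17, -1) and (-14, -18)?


Midpoint = ((17+-14)/2, (-1+-18)/2) = (1.5, -9.5)

(1.5, -9.5)


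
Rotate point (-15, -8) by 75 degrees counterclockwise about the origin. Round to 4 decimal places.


x' = -15*cos(75) - -8*sin(75) = 3.8451
y' = -15*sin(75) + -8*cos(75) = -16.5594

(3.8451, -16.5594)


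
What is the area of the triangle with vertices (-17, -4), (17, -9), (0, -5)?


Area = |x1(y2-y3) + x2(y3-y1) + x3(y1-y2)| / 2
= |-17*(-9--5) + 17*(-5--4) + 0*(-4--9)| / 2
= 25.5

25.5


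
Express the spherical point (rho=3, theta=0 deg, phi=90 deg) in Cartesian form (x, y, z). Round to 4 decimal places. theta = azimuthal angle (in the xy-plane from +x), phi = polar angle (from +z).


x = 3 * sin(90) * cos(0) = 3
y = 3 * sin(90) * sin(0) = 0
z = 3 * cos(90) = 0

(3, 0, 0)


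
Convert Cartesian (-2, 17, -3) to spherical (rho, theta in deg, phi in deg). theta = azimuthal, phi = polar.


rho = sqrt((-2)^2 + 17^2 + (-3)^2) = 17.3781
theta = atan2(17, -2) = 96.7098 deg
phi = acos(-3/17.3781) = 99.9408 deg

rho = 17.3781, theta = 96.7098 deg, phi = 99.9408 deg


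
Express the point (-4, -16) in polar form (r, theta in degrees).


r = sqrt((-4)^2 + (-16)^2) = 16.4924
theta = atan2(-16, -4) = 255.9638 degrees

r = 16.4924, theta = 255.9638 degrees


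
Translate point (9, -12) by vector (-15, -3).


Translation: (x+dx, y+dy) = (9+-15, -12+-3) = (-6, -15)

(-6, -15)


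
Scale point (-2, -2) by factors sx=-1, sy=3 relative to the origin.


Scaling: (x*sx, y*sy) = (-2*-1, -2*3) = (2, -6)

(2, -6)


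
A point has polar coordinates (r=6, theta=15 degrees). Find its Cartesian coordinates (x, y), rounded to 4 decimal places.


x = 6 * cos(15) = 5.7956
y = 6 * sin(15) = 1.5529

(5.7956, 1.5529)


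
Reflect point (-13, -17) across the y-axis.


Reflection across y-axis: (x, y) -> (-x, y)
(-13, -17) -> (13, -17)

(13, -17)


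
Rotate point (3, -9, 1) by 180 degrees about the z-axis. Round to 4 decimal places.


x' = 3*cos(180) - -9*sin(180) = -3
y' = 3*sin(180) + -9*cos(180) = 9
z' = 1

(-3, 9, 1)


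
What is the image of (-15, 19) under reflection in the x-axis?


Reflection across x-axis: (x, y) -> (x, -y)
(-15, 19) -> (-15, -19)

(-15, -19)


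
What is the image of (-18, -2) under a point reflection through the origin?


Reflection through origin: (x, y) -> (-x, -y)
(-18, -2) -> (18, 2)

(18, 2)


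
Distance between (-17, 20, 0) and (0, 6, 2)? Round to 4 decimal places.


d = sqrt((0--17)^2 + (6-20)^2 + (2-0)^2) = 22.1133

22.1133


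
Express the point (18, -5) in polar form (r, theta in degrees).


r = sqrt(18^2 + (-5)^2) = 18.6815
theta = atan2(-5, 18) = 344.4759 degrees

r = 18.6815, theta = 344.4759 degrees


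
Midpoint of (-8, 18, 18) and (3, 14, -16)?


Midpoint = ((-8+3)/2, (18+14)/2, (18+-16)/2) = (-2.5, 16, 1)

(-2.5, 16, 1)


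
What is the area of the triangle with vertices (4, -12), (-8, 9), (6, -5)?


Area = |x1(y2-y3) + x2(y3-y1) + x3(y1-y2)| / 2
= |4*(9--5) + -8*(-5--12) + 6*(-12-9)| / 2
= 63

63


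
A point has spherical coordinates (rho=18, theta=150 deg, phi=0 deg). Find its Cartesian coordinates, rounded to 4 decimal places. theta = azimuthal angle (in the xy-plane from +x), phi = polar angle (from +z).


x = 18 * sin(0) * cos(150) = 0
y = 18 * sin(0) * sin(150) = 0
z = 18 * cos(0) = 18

(0, 0, 18)


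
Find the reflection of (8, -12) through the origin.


Reflection through origin: (x, y) -> (-x, -y)
(8, -12) -> (-8, 12)

(-8, 12)


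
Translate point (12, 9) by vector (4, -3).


Translation: (x+dx, y+dy) = (12+4, 9+-3) = (16, 6)

(16, 6)


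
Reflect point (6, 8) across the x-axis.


Reflection across x-axis: (x, y) -> (x, -y)
(6, 8) -> (6, -8)

(6, -8)


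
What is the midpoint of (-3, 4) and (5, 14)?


Midpoint = ((-3+5)/2, (4+14)/2) = (1, 9)

(1, 9)


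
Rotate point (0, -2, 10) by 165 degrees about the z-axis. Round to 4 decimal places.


x' = 0*cos(165) - -2*sin(165) = 0.5176
y' = 0*sin(165) + -2*cos(165) = 1.9319
z' = 10

(0.5176, 1.9319, 10)


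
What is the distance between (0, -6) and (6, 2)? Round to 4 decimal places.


d = sqrt((6-0)^2 + (2--6)^2) = 10

10


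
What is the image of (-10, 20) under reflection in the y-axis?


Reflection across y-axis: (x, y) -> (-x, y)
(-10, 20) -> (10, 20)

(10, 20)


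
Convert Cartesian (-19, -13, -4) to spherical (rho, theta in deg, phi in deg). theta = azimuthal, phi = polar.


rho = sqrt((-19)^2 + (-13)^2 + (-4)^2) = 23.3666
theta = atan2(-13, -19) = 214.3803 deg
phi = acos(-4/23.3666) = 99.8567 deg

rho = 23.3666, theta = 214.3803 deg, phi = 99.8567 deg


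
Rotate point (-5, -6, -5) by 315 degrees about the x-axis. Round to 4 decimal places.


x' = -5
y' = -6*cos(315) - -5*sin(315) = -7.7782
z' = -6*sin(315) + -5*cos(315) = 0.7071

(-5, -7.7782, 0.7071)


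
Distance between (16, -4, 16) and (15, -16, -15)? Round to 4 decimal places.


d = sqrt((15-16)^2 + (-16--4)^2 + (-15-16)^2) = 33.2566

33.2566


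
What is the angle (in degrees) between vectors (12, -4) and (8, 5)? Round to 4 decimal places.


dot = 12*8 + -4*5 = 76
|u| = 12.6491, |v| = 9.434
cos(angle) = 0.6369
angle = 50.4403 degrees

50.4403 degrees


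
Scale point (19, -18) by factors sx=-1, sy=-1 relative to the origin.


Scaling: (x*sx, y*sy) = (19*-1, -18*-1) = (-19, 18)

(-19, 18)


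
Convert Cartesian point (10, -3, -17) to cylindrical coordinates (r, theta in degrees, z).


r = sqrt(10^2 + (-3)^2) = 10.4403
theta = atan2(-3, 10) = 343.3008 deg
z = -17

r = 10.4403, theta = 343.3008 deg, z = -17


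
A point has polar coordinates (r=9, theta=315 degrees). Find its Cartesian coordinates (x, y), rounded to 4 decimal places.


x = 9 * cos(315) = 6.364
y = 9 * sin(315) = -6.364

(6.364, -6.364)


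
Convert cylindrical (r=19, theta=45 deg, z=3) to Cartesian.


x = 19 * cos(45) = 13.435
y = 19 * sin(45) = 13.435
z = 3

(13.435, 13.435, 3)


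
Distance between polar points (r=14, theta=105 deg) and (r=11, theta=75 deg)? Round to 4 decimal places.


d = sqrt(r1^2 + r2^2 - 2*r1*r2*cos(t2-t1))
d = sqrt(14^2 + 11^2 - 2*14*11*cos(75-105)) = 7.0897

7.0897


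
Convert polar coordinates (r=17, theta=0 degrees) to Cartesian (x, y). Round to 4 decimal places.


x = 17 * cos(0) = 17
y = 17 * sin(0) = 0

(17, 0)


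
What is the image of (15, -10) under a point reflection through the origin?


Reflection through origin: (x, y) -> (-x, -y)
(15, -10) -> (-15, 10)

(-15, 10)


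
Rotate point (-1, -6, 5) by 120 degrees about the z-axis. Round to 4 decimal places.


x' = -1*cos(120) - -6*sin(120) = 5.6962
y' = -1*sin(120) + -6*cos(120) = 2.134
z' = 5

(5.6962, 2.134, 5)


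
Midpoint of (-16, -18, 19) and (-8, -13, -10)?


Midpoint = ((-16+-8)/2, (-18+-13)/2, (19+-10)/2) = (-12, -15.5, 4.5)

(-12, -15.5, 4.5)


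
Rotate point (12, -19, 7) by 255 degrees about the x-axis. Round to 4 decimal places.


x' = 12
y' = -19*cos(255) - 7*sin(255) = 11.679
z' = -19*sin(255) + 7*cos(255) = 16.5409

(12, 11.679, 16.5409)


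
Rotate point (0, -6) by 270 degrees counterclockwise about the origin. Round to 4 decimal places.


x' = 0*cos(270) - -6*sin(270) = -6
y' = 0*sin(270) + -6*cos(270) = 0

(-6, 0)


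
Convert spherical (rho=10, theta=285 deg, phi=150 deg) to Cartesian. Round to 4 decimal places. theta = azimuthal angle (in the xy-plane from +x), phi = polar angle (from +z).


x = 10 * sin(150) * cos(285) = 1.2941
y = 10 * sin(150) * sin(285) = -4.8296
z = 10 * cos(150) = -8.6603

(1.2941, -4.8296, -8.6603)


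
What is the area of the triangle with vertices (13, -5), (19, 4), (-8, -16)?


Area = |x1(y2-y3) + x2(y3-y1) + x3(y1-y2)| / 2
= |13*(4--16) + 19*(-16--5) + -8*(-5-4)| / 2
= 61.5

61.5


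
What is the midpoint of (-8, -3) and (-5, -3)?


Midpoint = ((-8+-5)/2, (-3+-3)/2) = (-6.5, -3)

(-6.5, -3)


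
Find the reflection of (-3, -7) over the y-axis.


Reflection across y-axis: (x, y) -> (-x, y)
(-3, -7) -> (3, -7)

(3, -7)


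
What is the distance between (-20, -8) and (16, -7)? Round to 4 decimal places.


d = sqrt((16--20)^2 + (-7--8)^2) = 36.0139

36.0139


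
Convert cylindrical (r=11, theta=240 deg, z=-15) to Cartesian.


x = 11 * cos(240) = -5.5
y = 11 * sin(240) = -9.5263
z = -15

(-5.5, -9.5263, -15)


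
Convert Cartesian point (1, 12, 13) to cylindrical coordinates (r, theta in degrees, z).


r = sqrt(1^2 + 12^2) = 12.0416
theta = atan2(12, 1) = 85.2364 deg
z = 13

r = 12.0416, theta = 85.2364 deg, z = 13


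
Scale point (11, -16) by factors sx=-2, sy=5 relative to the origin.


Scaling: (x*sx, y*sy) = (11*-2, -16*5) = (-22, -80)

(-22, -80)


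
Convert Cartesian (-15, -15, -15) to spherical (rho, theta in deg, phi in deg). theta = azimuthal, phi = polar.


rho = sqrt((-15)^2 + (-15)^2 + (-15)^2) = 25.9808
theta = atan2(-15, -15) = 225 deg
phi = acos(-15/25.9808) = 125.2644 deg

rho = 25.9808, theta = 225 deg, phi = 125.2644 deg


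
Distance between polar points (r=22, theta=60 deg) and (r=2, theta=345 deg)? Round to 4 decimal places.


d = sqrt(r1^2 + r2^2 - 2*r1*r2*cos(t2-t1))
d = sqrt(22^2 + 2^2 - 2*22*2*cos(345-60)) = 21.5691

21.5691


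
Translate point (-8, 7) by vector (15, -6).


Translation: (x+dx, y+dy) = (-8+15, 7+-6) = (7, 1)

(7, 1)


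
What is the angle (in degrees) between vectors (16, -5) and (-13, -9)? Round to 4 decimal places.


dot = 16*-13 + -5*-9 = -163
|u| = 16.7631, |v| = 15.8114
cos(angle) = -0.615
angle = 127.9508 degrees

127.9508 degrees


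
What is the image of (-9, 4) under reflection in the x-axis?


Reflection across x-axis: (x, y) -> (x, -y)
(-9, 4) -> (-9, -4)

(-9, -4)


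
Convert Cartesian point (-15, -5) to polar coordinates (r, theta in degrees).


r = sqrt((-15)^2 + (-5)^2) = 15.8114
theta = atan2(-5, -15) = 198.4349 degrees

r = 15.8114, theta = 198.4349 degrees


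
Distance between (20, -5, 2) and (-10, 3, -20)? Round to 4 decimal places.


d = sqrt((-10-20)^2 + (3--5)^2 + (-20-2)^2) = 38.0526

38.0526


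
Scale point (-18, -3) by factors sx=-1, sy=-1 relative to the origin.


Scaling: (x*sx, y*sy) = (-18*-1, -3*-1) = (18, 3)

(18, 3)


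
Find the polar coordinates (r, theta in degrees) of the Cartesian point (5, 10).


r = sqrt(5^2 + 10^2) = 11.1803
theta = atan2(10, 5) = 63.4349 degrees

r = 11.1803, theta = 63.4349 degrees


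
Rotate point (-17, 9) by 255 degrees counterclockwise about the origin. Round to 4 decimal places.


x' = -17*cos(255) - 9*sin(255) = 13.0933
y' = -17*sin(255) + 9*cos(255) = 14.0914

(13.0933, 14.0914)


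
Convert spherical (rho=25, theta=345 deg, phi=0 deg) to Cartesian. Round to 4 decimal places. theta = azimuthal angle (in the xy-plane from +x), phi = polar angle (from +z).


x = 25 * sin(0) * cos(345) = 0
y = 25 * sin(0) * sin(345) = 0
z = 25 * cos(0) = 25

(0, 0, 25)


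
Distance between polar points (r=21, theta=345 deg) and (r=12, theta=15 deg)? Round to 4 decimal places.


d = sqrt(r1^2 + r2^2 - 2*r1*r2*cos(t2-t1))
d = sqrt(21^2 + 12^2 - 2*21*12*cos(15-345)) = 12.187

12.187


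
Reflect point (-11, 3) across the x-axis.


Reflection across x-axis: (x, y) -> (x, -y)
(-11, 3) -> (-11, -3)

(-11, -3)


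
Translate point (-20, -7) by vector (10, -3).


Translation: (x+dx, y+dy) = (-20+10, -7+-3) = (-10, -10)

(-10, -10)


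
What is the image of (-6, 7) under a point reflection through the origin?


Reflection through origin: (x, y) -> (-x, -y)
(-6, 7) -> (6, -7)

(6, -7)


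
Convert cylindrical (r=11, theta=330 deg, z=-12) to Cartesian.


x = 11 * cos(330) = 9.5263
y = 11 * sin(330) = -5.5
z = -12

(9.5263, -5.5, -12)


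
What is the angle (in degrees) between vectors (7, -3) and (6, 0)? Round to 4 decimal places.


dot = 7*6 + -3*0 = 42
|u| = 7.6158, |v| = 6
cos(angle) = 0.9191
angle = 23.1986 degrees

23.1986 degrees


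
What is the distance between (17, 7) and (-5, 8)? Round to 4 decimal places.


d = sqrt((-5-17)^2 + (8-7)^2) = 22.0227

22.0227


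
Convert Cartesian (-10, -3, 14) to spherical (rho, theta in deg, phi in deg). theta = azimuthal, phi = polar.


rho = sqrt((-10)^2 + (-3)^2 + 14^2) = 17.4642
theta = atan2(-3, -10) = 196.6992 deg
phi = acos(14/17.4642) = 36.7132 deg

rho = 17.4642, theta = 196.6992 deg, phi = 36.7132 deg


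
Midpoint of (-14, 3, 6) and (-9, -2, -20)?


Midpoint = ((-14+-9)/2, (3+-2)/2, (6+-20)/2) = (-11.5, 0.5, -7)

(-11.5, 0.5, -7)


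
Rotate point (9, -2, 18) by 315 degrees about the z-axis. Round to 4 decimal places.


x' = 9*cos(315) - -2*sin(315) = 4.9497
y' = 9*sin(315) + -2*cos(315) = -7.7782
z' = 18

(4.9497, -7.7782, 18)


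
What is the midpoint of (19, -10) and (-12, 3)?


Midpoint = ((19+-12)/2, (-10+3)/2) = (3.5, -3.5)

(3.5, -3.5)


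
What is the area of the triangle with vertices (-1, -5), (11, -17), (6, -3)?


Area = |x1(y2-y3) + x2(y3-y1) + x3(y1-y2)| / 2
= |-1*(-17--3) + 11*(-3--5) + 6*(-5--17)| / 2
= 54

54


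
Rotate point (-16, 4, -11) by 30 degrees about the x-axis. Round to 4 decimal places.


x' = -16
y' = 4*cos(30) - -11*sin(30) = 8.9641
z' = 4*sin(30) + -11*cos(30) = -7.5263

(-16, 8.9641, -7.5263)


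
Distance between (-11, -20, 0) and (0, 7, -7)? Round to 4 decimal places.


d = sqrt((0--11)^2 + (7--20)^2 + (-7-0)^2) = 29.9833

29.9833


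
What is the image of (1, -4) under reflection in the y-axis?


Reflection across y-axis: (x, y) -> (-x, y)
(1, -4) -> (-1, -4)

(-1, -4)


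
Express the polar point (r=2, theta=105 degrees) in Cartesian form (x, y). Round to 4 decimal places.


x = 2 * cos(105) = -0.5176
y = 2 * sin(105) = 1.9319

(-0.5176, 1.9319)


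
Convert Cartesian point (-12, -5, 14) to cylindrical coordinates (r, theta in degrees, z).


r = sqrt((-12)^2 + (-5)^2) = 13
theta = atan2(-5, -12) = 202.6199 deg
z = 14

r = 13, theta = 202.6199 deg, z = 14


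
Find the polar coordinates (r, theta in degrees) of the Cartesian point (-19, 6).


r = sqrt((-19)^2 + 6^2) = 19.9249
theta = atan2(6, -19) = 162.4744 degrees

r = 19.9249, theta = 162.4744 degrees


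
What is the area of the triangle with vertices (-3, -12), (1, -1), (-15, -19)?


Area = |x1(y2-y3) + x2(y3-y1) + x3(y1-y2)| / 2
= |-3*(-1--19) + 1*(-19--12) + -15*(-12--1)| / 2
= 52

52


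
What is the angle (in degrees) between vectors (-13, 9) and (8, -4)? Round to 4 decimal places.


dot = -13*8 + 9*-4 = -140
|u| = 15.8114, |v| = 8.9443
cos(angle) = -0.9899
angle = 171.8699 degrees

171.8699 degrees


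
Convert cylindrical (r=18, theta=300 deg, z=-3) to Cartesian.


x = 18 * cos(300) = 9
y = 18 * sin(300) = -15.5885
z = -3

(9, -15.5885, -3)


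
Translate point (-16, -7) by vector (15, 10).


Translation: (x+dx, y+dy) = (-16+15, -7+10) = (-1, 3)

(-1, 3)


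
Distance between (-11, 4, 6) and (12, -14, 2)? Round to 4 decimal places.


d = sqrt((12--11)^2 + (-14-4)^2 + (2-6)^2) = 29.4788

29.4788


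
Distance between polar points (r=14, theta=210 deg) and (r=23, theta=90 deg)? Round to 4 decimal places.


d = sqrt(r1^2 + r2^2 - 2*r1*r2*cos(t2-t1))
d = sqrt(14^2 + 23^2 - 2*14*23*cos(90-210)) = 32.3574

32.3574


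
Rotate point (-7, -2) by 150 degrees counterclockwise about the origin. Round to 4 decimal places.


x' = -7*cos(150) - -2*sin(150) = 7.0622
y' = -7*sin(150) + -2*cos(150) = -1.7679

(7.0622, -1.7679)


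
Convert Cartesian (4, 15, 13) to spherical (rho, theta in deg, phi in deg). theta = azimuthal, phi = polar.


rho = sqrt(4^2 + 15^2 + 13^2) = 20.2485
theta = atan2(15, 4) = 75.0686 deg
phi = acos(13/20.2485) = 50.0571 deg

rho = 20.2485, theta = 75.0686 deg, phi = 50.0571 deg


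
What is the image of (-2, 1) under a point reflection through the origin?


Reflection through origin: (x, y) -> (-x, -y)
(-2, 1) -> (2, -1)

(2, -1)


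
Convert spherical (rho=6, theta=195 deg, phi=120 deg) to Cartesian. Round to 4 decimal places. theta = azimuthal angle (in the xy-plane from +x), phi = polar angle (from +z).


x = 6 * sin(120) * cos(195) = -5.0191
y = 6 * sin(120) * sin(195) = -1.3449
z = 6 * cos(120) = -3

(-5.0191, -1.3449, -3)


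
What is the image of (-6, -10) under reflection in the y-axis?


Reflection across y-axis: (x, y) -> (-x, y)
(-6, -10) -> (6, -10)

(6, -10)


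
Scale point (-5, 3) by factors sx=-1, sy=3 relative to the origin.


Scaling: (x*sx, y*sy) = (-5*-1, 3*3) = (5, 9)

(5, 9)


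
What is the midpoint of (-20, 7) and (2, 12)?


Midpoint = ((-20+2)/2, (7+12)/2) = (-9, 9.5)

(-9, 9.5)


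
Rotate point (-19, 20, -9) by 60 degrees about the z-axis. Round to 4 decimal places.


x' = -19*cos(60) - 20*sin(60) = -26.8205
y' = -19*sin(60) + 20*cos(60) = -6.4545
z' = -9

(-26.8205, -6.4545, -9)


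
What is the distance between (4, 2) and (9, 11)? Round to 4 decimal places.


d = sqrt((9-4)^2 + (11-2)^2) = 10.2956

10.2956


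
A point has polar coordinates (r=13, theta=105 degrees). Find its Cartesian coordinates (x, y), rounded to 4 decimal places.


x = 13 * cos(105) = -3.3646
y = 13 * sin(105) = 12.557

(-3.3646, 12.557)


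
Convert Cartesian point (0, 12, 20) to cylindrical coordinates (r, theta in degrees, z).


r = sqrt(0^2 + 12^2) = 12
theta = atan2(12, 0) = 90 deg
z = 20

r = 12, theta = 90 deg, z = 20


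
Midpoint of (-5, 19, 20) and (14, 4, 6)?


Midpoint = ((-5+14)/2, (19+4)/2, (20+6)/2) = (4.5, 11.5, 13)

(4.5, 11.5, 13)


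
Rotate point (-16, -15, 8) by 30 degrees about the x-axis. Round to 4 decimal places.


x' = -16
y' = -15*cos(30) - 8*sin(30) = -16.9904
z' = -15*sin(30) + 8*cos(30) = -0.5718

(-16, -16.9904, -0.5718)


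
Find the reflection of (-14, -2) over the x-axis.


Reflection across x-axis: (x, y) -> (x, -y)
(-14, -2) -> (-14, 2)

(-14, 2)


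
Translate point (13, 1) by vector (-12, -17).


Translation: (x+dx, y+dy) = (13+-12, 1+-17) = (1, -16)

(1, -16)


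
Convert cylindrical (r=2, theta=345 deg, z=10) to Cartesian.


x = 2 * cos(345) = 1.9319
y = 2 * sin(345) = -0.5176
z = 10

(1.9319, -0.5176, 10)


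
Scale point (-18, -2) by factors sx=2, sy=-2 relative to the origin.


Scaling: (x*sx, y*sy) = (-18*2, -2*-2) = (-36, 4)

(-36, 4)


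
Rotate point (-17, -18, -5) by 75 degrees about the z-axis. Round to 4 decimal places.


x' = -17*cos(75) - -18*sin(75) = 12.9867
y' = -17*sin(75) + -18*cos(75) = -21.0795
z' = -5

(12.9867, -21.0795, -5)


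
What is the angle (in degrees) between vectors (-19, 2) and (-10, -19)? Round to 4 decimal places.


dot = -19*-10 + 2*-19 = 152
|u| = 19.105, |v| = 21.4709
cos(angle) = 0.3705
angle = 68.2505 degrees

68.2505 degrees


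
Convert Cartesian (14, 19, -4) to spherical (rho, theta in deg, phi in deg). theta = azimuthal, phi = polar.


rho = sqrt(14^2 + 19^2 + (-4)^2) = 23.9374
theta = atan2(19, 14) = 53.6156 deg
phi = acos(-4/23.9374) = 99.6194 deg

rho = 23.9374, theta = 53.6156 deg, phi = 99.6194 deg


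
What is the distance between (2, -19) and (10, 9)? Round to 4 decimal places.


d = sqrt((10-2)^2 + (9--19)^2) = 29.1204

29.1204


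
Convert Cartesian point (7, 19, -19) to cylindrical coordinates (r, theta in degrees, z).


r = sqrt(7^2 + 19^2) = 20.2485
theta = atan2(19, 7) = 69.7751 deg
z = -19

r = 20.2485, theta = 69.7751 deg, z = -19


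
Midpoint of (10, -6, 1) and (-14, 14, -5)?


Midpoint = ((10+-14)/2, (-6+14)/2, (1+-5)/2) = (-2, 4, -2)

(-2, 4, -2)


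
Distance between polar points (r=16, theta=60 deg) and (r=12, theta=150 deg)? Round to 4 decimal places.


d = sqrt(r1^2 + r2^2 - 2*r1*r2*cos(t2-t1))
d = sqrt(16^2 + 12^2 - 2*16*12*cos(150-60)) = 20

20


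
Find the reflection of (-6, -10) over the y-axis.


Reflection across y-axis: (x, y) -> (-x, y)
(-6, -10) -> (6, -10)

(6, -10)


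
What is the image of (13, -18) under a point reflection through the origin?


Reflection through origin: (x, y) -> (-x, -y)
(13, -18) -> (-13, 18)

(-13, 18)


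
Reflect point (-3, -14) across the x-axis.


Reflection across x-axis: (x, y) -> (x, -y)
(-3, -14) -> (-3, 14)

(-3, 14)


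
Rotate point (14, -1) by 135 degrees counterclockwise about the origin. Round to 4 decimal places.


x' = 14*cos(135) - -1*sin(135) = -9.1924
y' = 14*sin(135) + -1*cos(135) = 10.6066

(-9.1924, 10.6066)


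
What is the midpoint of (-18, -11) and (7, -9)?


Midpoint = ((-18+7)/2, (-11+-9)/2) = (-5.5, -10)

(-5.5, -10)


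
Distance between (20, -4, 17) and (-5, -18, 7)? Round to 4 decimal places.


d = sqrt((-5-20)^2 + (-18--4)^2 + (7-17)^2) = 30.348

30.348


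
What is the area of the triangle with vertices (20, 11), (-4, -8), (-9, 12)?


Area = |x1(y2-y3) + x2(y3-y1) + x3(y1-y2)| / 2
= |20*(-8-12) + -4*(12-11) + -9*(11--8)| / 2
= 287.5

287.5


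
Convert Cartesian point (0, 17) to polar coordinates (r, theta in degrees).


r = sqrt(0^2 + 17^2) = 17
theta = atan2(17, 0) = 90 degrees

r = 17, theta = 90 degrees


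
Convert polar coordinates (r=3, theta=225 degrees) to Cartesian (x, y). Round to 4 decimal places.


x = 3 * cos(225) = -2.1213
y = 3 * sin(225) = -2.1213

(-2.1213, -2.1213)


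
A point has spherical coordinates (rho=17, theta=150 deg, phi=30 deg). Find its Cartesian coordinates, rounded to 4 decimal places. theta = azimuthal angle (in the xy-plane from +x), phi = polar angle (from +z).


x = 17 * sin(30) * cos(150) = -7.3612
y = 17 * sin(30) * sin(150) = 4.25
z = 17 * cos(30) = 14.7224

(-7.3612, 4.25, 14.7224)


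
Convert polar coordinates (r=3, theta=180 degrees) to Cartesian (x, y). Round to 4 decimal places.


x = 3 * cos(180) = -3
y = 3 * sin(180) = 0

(-3, 0)


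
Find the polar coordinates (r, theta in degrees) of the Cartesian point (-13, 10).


r = sqrt((-13)^2 + 10^2) = 16.4012
theta = atan2(10, -13) = 142.4314 degrees

r = 16.4012, theta = 142.4314 degrees


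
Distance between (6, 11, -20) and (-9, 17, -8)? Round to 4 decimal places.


d = sqrt((-9-6)^2 + (17-11)^2 + (-8--20)^2) = 20.1246

20.1246


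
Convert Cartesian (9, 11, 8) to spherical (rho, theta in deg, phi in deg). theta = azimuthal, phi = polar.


rho = sqrt(9^2 + 11^2 + 8^2) = 16.3095
theta = atan2(11, 9) = 50.7106 deg
phi = acos(8/16.3095) = 60.6258 deg

rho = 16.3095, theta = 50.7106 deg, phi = 60.6258 deg


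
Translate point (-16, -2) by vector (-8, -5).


Translation: (x+dx, y+dy) = (-16+-8, -2+-5) = (-24, -7)

(-24, -7)


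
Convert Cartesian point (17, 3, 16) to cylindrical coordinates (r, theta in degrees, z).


r = sqrt(17^2 + 3^2) = 17.2627
theta = atan2(3, 17) = 10.008 deg
z = 16

r = 17.2627, theta = 10.008 deg, z = 16


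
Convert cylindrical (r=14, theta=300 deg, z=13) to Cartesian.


x = 14 * cos(300) = 7
y = 14 * sin(300) = -12.1244
z = 13

(7, -12.1244, 13)


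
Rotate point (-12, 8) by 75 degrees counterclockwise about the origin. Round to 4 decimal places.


x' = -12*cos(75) - 8*sin(75) = -10.8332
y' = -12*sin(75) + 8*cos(75) = -9.5206

(-10.8332, -9.5206)


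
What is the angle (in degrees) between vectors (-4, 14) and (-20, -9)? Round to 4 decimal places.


dot = -4*-20 + 14*-9 = -46
|u| = 14.5602, |v| = 21.9317
cos(angle) = -0.1441
angle = 98.2823 degrees

98.2823 degrees


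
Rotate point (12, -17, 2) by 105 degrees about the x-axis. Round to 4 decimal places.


x' = 12
y' = -17*cos(105) - 2*sin(105) = 2.4681
z' = -17*sin(105) + 2*cos(105) = -16.9384

(12, 2.4681, -16.9384)


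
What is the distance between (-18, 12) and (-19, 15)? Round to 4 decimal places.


d = sqrt((-19--18)^2 + (15-12)^2) = 3.1623

3.1623


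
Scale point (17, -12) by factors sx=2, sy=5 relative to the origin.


Scaling: (x*sx, y*sy) = (17*2, -12*5) = (34, -60)

(34, -60)


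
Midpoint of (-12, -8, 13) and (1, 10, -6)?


Midpoint = ((-12+1)/2, (-8+10)/2, (13+-6)/2) = (-5.5, 1, 3.5)

(-5.5, 1, 3.5)


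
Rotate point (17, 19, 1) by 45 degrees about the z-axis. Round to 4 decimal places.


x' = 17*cos(45) - 19*sin(45) = -1.4142
y' = 17*sin(45) + 19*cos(45) = 25.4558
z' = 1

(-1.4142, 25.4558, 1)


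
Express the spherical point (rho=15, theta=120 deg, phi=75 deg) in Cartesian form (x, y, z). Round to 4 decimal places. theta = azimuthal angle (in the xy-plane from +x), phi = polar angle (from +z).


x = 15 * sin(75) * cos(120) = -7.2444
y = 15 * sin(75) * sin(120) = 12.5477
z = 15 * cos(75) = 3.8823

(-7.2444, 12.5477, 3.8823)


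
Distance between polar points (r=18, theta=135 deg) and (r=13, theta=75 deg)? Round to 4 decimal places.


d = sqrt(r1^2 + r2^2 - 2*r1*r2*cos(t2-t1))
d = sqrt(18^2 + 13^2 - 2*18*13*cos(75-135)) = 16.0935

16.0935


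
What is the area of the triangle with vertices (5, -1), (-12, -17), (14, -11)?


Area = |x1(y2-y3) + x2(y3-y1) + x3(y1-y2)| / 2
= |5*(-17--11) + -12*(-11--1) + 14*(-1--17)| / 2
= 157

157


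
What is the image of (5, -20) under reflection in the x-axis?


Reflection across x-axis: (x, y) -> (x, -y)
(5, -20) -> (5, 20)

(5, 20)


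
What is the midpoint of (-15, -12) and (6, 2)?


Midpoint = ((-15+6)/2, (-12+2)/2) = (-4.5, -5)

(-4.5, -5)


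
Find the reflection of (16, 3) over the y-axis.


Reflection across y-axis: (x, y) -> (-x, y)
(16, 3) -> (-16, 3)

(-16, 3)


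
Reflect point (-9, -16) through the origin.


Reflection through origin: (x, y) -> (-x, -y)
(-9, -16) -> (9, 16)

(9, 16)


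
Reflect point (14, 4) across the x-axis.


Reflection across x-axis: (x, y) -> (x, -y)
(14, 4) -> (14, -4)

(14, -4)


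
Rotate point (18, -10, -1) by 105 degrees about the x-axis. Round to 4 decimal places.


x' = 18
y' = -10*cos(105) - -1*sin(105) = 3.5541
z' = -10*sin(105) + -1*cos(105) = -9.4004

(18, 3.5541, -9.4004)


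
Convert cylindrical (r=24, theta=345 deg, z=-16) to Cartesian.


x = 24 * cos(345) = 23.1822
y = 24 * sin(345) = -6.2117
z = -16

(23.1822, -6.2117, -16)


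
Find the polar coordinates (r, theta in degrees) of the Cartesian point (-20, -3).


r = sqrt((-20)^2 + (-3)^2) = 20.2237
theta = atan2(-3, -20) = 188.5308 degrees

r = 20.2237, theta = 188.5308 degrees


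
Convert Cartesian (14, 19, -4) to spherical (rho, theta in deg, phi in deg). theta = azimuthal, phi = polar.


rho = sqrt(14^2 + 19^2 + (-4)^2) = 23.9374
theta = atan2(19, 14) = 53.6156 deg
phi = acos(-4/23.9374) = 99.6194 deg

rho = 23.9374, theta = 53.6156 deg, phi = 99.6194 deg


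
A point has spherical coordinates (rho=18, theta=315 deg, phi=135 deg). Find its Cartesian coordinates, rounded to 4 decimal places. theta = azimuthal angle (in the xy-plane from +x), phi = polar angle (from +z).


x = 18 * sin(135) * cos(315) = 9
y = 18 * sin(135) * sin(315) = -9
z = 18 * cos(135) = -12.7279

(9, -9, -12.7279)


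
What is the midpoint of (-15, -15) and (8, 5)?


Midpoint = ((-15+8)/2, (-15+5)/2) = (-3.5, -5)

(-3.5, -5)


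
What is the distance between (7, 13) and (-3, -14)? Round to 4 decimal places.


d = sqrt((-3-7)^2 + (-14-13)^2) = 28.7924

28.7924


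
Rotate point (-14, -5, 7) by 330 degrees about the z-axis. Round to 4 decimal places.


x' = -14*cos(330) - -5*sin(330) = -14.6244
y' = -14*sin(330) + -5*cos(330) = 2.6699
z' = 7

(-14.6244, 2.6699, 7)


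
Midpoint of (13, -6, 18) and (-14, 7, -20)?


Midpoint = ((13+-14)/2, (-6+7)/2, (18+-20)/2) = (-0.5, 0.5, -1)

(-0.5, 0.5, -1)


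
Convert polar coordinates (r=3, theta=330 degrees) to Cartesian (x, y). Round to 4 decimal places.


x = 3 * cos(330) = 2.5981
y = 3 * sin(330) = -1.5

(2.5981, -1.5)


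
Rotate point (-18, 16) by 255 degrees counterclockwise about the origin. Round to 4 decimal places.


x' = -18*cos(255) - 16*sin(255) = 20.1136
y' = -18*sin(255) + 16*cos(255) = 13.2456

(20.1136, 13.2456)


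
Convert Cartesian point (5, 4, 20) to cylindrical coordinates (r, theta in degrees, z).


r = sqrt(5^2 + 4^2) = 6.4031
theta = atan2(4, 5) = 38.6598 deg
z = 20

r = 6.4031, theta = 38.6598 deg, z = 20


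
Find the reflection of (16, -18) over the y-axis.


Reflection across y-axis: (x, y) -> (-x, y)
(16, -18) -> (-16, -18)

(-16, -18)


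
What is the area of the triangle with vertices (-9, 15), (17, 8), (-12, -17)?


Area = |x1(y2-y3) + x2(y3-y1) + x3(y1-y2)| / 2
= |-9*(8--17) + 17*(-17-15) + -12*(15-8)| / 2
= 426.5

426.5


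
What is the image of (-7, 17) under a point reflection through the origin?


Reflection through origin: (x, y) -> (-x, -y)
(-7, 17) -> (7, -17)

(7, -17)


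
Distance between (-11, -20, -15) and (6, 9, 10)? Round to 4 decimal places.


d = sqrt((6--11)^2 + (9--20)^2 + (10--15)^2) = 41.8927

41.8927


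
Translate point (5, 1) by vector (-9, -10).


Translation: (x+dx, y+dy) = (5+-9, 1+-10) = (-4, -9)

(-4, -9)


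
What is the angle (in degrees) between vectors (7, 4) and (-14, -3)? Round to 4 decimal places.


dot = 7*-14 + 4*-3 = -110
|u| = 8.0623, |v| = 14.3178
cos(angle) = -0.9529
angle = 162.3499 degrees

162.3499 degrees


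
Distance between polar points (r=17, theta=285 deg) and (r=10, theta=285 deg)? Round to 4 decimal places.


d = sqrt(r1^2 + r2^2 - 2*r1*r2*cos(t2-t1))
d = sqrt(17^2 + 10^2 - 2*17*10*cos(285-285)) = 7

7


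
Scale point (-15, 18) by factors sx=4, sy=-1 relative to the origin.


Scaling: (x*sx, y*sy) = (-15*4, 18*-1) = (-60, -18)

(-60, -18)


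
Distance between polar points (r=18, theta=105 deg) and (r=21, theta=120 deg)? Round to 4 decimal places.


d = sqrt(r1^2 + r2^2 - 2*r1*r2*cos(t2-t1))
d = sqrt(18^2 + 21^2 - 2*18*21*cos(120-105)) = 5.8958

5.8958


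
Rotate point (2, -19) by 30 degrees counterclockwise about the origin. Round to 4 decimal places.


x' = 2*cos(30) - -19*sin(30) = 11.2321
y' = 2*sin(30) + -19*cos(30) = -15.4545

(11.2321, -15.4545)


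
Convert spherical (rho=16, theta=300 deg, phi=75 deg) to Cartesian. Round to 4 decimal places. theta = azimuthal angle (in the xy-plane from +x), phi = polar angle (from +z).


x = 16 * sin(75) * cos(300) = 7.7274
y = 16 * sin(75) * sin(300) = -13.3843
z = 16 * cos(75) = 4.1411

(7.7274, -13.3843, 4.1411)


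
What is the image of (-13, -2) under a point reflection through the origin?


Reflection through origin: (x, y) -> (-x, -y)
(-13, -2) -> (13, 2)

(13, 2)


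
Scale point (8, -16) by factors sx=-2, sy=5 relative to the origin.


Scaling: (x*sx, y*sy) = (8*-2, -16*5) = (-16, -80)

(-16, -80)


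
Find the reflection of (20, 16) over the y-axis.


Reflection across y-axis: (x, y) -> (-x, y)
(20, 16) -> (-20, 16)

(-20, 16)


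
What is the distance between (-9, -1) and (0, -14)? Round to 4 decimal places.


d = sqrt((0--9)^2 + (-14--1)^2) = 15.8114

15.8114


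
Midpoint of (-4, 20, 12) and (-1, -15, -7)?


Midpoint = ((-4+-1)/2, (20+-15)/2, (12+-7)/2) = (-2.5, 2.5, 2.5)

(-2.5, 2.5, 2.5)


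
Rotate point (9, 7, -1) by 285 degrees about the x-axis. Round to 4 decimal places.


x' = 9
y' = 7*cos(285) - -1*sin(285) = 0.8458
z' = 7*sin(285) + -1*cos(285) = -7.0203

(9, 0.8458, -7.0203)
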